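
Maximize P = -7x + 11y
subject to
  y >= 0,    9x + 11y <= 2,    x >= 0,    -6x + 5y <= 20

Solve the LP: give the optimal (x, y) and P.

x = 0, y = 2/11, maximum P = 2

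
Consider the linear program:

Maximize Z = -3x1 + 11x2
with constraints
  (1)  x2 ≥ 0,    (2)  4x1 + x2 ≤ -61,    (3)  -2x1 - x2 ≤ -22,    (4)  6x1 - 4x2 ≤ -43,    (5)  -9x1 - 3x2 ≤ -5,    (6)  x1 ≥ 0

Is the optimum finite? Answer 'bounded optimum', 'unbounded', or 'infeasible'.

The boundaries 4x1 + x2 = -61 and -9x1 - 3x2 = -5 meet at (-188/3, 569/3), but that point violates x1 ≥ 0. Every candidate vertex is excluded by some other constraint, so the feasible region is empty.

infeasible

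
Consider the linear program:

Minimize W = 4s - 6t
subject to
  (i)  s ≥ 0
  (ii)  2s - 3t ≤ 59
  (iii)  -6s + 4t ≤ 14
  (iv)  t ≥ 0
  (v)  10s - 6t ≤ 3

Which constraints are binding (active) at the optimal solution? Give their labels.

Vertices and W = 4s - 6t:
  (0, 7/2) → W = -21
  (0, 0) → W = 0
  (24, 79/2) → W = -141
  (3/10, 0) → W = 6/5

The minimum is at (24, 79/2). Substituting into each constraint, equality holds for (iii) and (v); the remaining constraints have slack.

(iii) and (v)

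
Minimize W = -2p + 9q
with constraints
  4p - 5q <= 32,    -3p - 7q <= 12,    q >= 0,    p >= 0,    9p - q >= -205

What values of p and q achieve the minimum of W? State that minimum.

p = 8, q = 0, minimum W = -16

Vertices and W = -2p + 9q:
  (8, 0) → W = -16
  (0, 0) → W = 0
  (0, 205) → W = 1845
The feasible region is unbounded (it extends along (5, 4), (1, 9)), but W strictly increases along every unbounded feasible direction, so there is no improving ray and the minimum is attained at a vertex.

The optimum lies where 4p - 5q = 32 and q = 0.
Solving simultaneously gives p = 8, q = 0.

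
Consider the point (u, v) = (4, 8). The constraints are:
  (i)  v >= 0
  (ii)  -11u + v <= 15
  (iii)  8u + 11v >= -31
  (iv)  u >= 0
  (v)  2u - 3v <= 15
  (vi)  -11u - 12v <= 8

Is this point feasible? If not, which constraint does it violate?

feasible

(i): 8 ≥ 0 ✓
(ii): -36 ≤ 15 ✓
(iii): 120 ≥ -31 ✓
(iv): 4 ≥ 0 ✓
(v): -16 ≤ 15 ✓
(vi): -140 ≤ 8 ✓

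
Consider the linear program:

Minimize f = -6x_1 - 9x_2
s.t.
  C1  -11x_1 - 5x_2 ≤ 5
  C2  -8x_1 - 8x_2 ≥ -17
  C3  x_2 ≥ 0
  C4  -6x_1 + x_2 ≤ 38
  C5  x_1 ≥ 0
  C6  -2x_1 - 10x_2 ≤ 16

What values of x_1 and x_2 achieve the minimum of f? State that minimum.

x_1 = 0, x_2 = 17/8, minimum f = -153/8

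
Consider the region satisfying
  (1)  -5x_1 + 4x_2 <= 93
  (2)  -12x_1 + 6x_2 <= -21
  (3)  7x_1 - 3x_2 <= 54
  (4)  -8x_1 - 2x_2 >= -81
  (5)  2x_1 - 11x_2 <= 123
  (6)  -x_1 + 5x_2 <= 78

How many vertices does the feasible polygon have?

4

Intersecting each pair of boundary lines and keeping only the points that satisfy every inequality leaves:
  (22/3, 67/6)
  (-169/40, -239/20)
  (351/38, 135/38)
  (225/71, -753/71)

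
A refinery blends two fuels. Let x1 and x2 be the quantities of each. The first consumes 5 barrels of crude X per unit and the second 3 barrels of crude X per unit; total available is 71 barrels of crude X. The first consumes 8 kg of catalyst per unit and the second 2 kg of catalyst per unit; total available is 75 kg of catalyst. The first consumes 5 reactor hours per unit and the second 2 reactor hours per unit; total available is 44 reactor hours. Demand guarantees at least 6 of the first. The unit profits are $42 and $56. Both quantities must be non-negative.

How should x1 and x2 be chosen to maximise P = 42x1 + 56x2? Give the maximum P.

x1 = 6, x2 = 7, maximum P = 644

Corner points and P = 42x1 + 56x2:
  (44/5, 0) → P = 1848/5
  (6, 0) → P = 252
  (6, 7) → P = 644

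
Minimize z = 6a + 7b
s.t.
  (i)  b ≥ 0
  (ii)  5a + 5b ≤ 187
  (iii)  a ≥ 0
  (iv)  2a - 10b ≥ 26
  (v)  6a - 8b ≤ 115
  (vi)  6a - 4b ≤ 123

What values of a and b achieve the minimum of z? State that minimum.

a = 13, b = 0, minimum z = 78

Extreme points and z = 6a + 7b:
  (13, 0) → z = 78
  (115/6, 0) → z = 115
  (471/22, 37/22) → z = 3085/22

At the optimal vertex, b = 0 and 2a - 10b = 26.
Solving simultaneously gives a = 13, b = 0.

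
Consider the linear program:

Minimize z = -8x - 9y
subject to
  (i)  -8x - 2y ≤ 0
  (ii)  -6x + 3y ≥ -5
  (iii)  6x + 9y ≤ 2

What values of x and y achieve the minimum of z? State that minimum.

Vertices and z = -8x - 9y:
  (5/18, -10/9) → z = 70/9
  (-1/15, 4/15) → z = -28/15
  (17/24, -1/4) → z = -41/12

x = 17/24, y = -1/4, minimum z = -41/12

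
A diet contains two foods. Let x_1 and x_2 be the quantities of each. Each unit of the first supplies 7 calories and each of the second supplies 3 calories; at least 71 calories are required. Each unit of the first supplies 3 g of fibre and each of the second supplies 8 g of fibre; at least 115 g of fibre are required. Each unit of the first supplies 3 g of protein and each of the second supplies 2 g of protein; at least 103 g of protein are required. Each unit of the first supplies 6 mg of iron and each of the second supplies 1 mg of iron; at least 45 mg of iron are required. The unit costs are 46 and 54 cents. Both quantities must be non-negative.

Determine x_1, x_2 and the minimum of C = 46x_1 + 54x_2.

x_1 = 33, x_2 = 2, minimum C = 1626

Extreme points and C = 46x_1 + 54x_2:
  (0, 103/2) → C = 2781
  (115/3, 0) → C = 5290/3
  (33, 2) → C = 1626
The feasible region is unbounded (it extends along (0, 1), (1, 0)), but C strictly increases along every unbounded feasible direction, so there is no improving ray and the minimum is attained at a vertex.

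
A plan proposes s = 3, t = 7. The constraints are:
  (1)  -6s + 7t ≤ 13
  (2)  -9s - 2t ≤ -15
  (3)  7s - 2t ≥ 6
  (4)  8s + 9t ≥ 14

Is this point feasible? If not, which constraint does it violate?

Constraint (1): -6s + 7t = 31, which is not ≤ 13. All other constraints are satisfied.

not feasible — violates (1)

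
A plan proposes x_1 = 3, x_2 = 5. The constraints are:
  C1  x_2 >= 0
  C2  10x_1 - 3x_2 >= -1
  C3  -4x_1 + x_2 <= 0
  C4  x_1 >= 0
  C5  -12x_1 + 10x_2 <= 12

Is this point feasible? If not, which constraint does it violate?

not feasible — violates C5

Constraint C5: -12x_1 + 10x_2 = 14, which is not ≤ 12. All other constraints are satisfied.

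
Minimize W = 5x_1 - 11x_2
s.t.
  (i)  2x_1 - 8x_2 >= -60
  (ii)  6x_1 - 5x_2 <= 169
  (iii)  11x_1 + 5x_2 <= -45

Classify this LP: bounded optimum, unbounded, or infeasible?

From the feasible point (-330/49, 285/49), moving in the direction (-8, -2) keeps every constraint satisfied while W decreases without bound.

unbounded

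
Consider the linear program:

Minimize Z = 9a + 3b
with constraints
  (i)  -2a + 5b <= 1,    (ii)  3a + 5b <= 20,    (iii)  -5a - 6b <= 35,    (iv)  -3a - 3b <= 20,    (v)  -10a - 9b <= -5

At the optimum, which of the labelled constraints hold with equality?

(i) and (v)

Corner points and Z = 9a + 3b:
  (19/5, 43/25) → Z = 984/25
  (4/17, 5/17) → Z = 3
  (23, -25) → Z = 132
The feasible region is unbounded (it extends along (6, -5), (5, -3)), but Z strictly increases along every unbounded feasible direction, so there is no improving ray and the minimum is attained at a vertex.

The minimum is at (4/17, 5/17). Substituting into each constraint, equality holds for (i) and (v); the remaining constraints have slack.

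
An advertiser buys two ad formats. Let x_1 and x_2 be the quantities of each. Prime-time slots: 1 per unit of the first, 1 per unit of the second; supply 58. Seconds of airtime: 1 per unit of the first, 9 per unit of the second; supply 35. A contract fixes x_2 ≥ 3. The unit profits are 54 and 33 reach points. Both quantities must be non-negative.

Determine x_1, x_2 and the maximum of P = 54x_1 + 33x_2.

The optimum lies where x_1 + 9x_2 = 35 and x_2 = 3.
Solving simultaneously gives x_1 = 8, x_2 = 3.

x_1 = 8, x_2 = 3, maximum P = 531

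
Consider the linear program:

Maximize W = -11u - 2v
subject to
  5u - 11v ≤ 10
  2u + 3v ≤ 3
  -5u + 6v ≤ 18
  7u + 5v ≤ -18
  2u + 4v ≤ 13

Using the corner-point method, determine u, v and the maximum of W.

u = -258/25, v = -28/5, maximum W = 3118/25

Vertices and W = -11u - 2v:
  (-258/25, -28/5) → W = 3118/25
  (-74/51, -80/51) → W = 974/51
  (-198/67, 36/67) → W = 2106/67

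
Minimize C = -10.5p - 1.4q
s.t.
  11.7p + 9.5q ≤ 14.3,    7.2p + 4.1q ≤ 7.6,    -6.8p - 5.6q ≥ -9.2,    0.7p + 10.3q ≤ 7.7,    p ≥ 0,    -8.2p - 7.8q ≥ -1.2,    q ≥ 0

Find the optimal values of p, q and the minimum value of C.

Feasible corners and C = -10.5p - 1.4q:
  (0, 2/13) → C = -14/65
  (0, 0) → C = 0
  (6/41, 0) → C = -63/41

The binding constraints are -8.2p - 7.8q = -1.2 and q = 0.
Solving simultaneously gives p = 6/41, q = 0.

p = 6/41, q = 0, minimum C = -63/41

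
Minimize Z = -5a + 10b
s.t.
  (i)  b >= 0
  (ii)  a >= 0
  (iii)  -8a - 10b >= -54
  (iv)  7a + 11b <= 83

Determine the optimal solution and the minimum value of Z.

Feasible corners and Z = -5a + 10b:
  (0, 0) → Z = 0
  (27/4, 0) → Z = -135/4
  (0, 27/5) → Z = 54

At the optimal vertex, b = 0 and -8a - 10b = -54.
Solving simultaneously gives a = 27/4, b = 0.

a = 27/4, b = 0, minimum Z = -135/4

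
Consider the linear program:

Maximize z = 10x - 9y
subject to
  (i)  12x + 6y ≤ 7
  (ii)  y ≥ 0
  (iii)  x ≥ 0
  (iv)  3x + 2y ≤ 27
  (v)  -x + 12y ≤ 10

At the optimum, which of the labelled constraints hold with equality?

(i) and (ii)

Extreme points and z = 10x - 9y:
  (7/12, 0) → z = 35/6
  (4/25, 127/150) → z = -301/50
  (0, 0) → z = 0
  (0, 5/6) → z = -15/2

The maximum is at (7/12, 0). Substituting into each constraint, equality holds for (i) and (ii); the remaining constraints have slack.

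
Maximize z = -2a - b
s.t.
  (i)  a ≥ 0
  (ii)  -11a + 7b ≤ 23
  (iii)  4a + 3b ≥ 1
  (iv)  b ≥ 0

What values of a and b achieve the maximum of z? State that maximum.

The feasible region is unbounded (it extends along (1, 0), (7, 11)), but z strictly decreases along every unbounded feasible direction, so there is no improving ray and the maximum is attained at a vertex.

At the optimal vertex, a = 0 and 4a + 3b = 1.
Solving simultaneously gives a = 0, b = 1/3.

a = 0, b = 1/3, maximum z = -1/3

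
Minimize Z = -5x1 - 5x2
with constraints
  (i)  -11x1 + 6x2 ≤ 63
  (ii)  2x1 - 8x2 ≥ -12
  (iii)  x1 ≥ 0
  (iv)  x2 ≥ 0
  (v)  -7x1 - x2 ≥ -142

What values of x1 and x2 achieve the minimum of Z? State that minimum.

x1 = 562/29, x2 = 184/29, minimum Z = -3730/29

Extreme points and Z = -5x1 - 5x2:
  (0, 3/2) → Z = -15/2
  (562/29, 184/29) → Z = -3730/29
  (0, 0) → Z = 0
  (142/7, 0) → Z = -710/7

At the optimal vertex, 2x1 - 8x2 = -12 and -7x1 - x2 = -142.
Solving simultaneously gives x1 = 562/29, x2 = 184/29.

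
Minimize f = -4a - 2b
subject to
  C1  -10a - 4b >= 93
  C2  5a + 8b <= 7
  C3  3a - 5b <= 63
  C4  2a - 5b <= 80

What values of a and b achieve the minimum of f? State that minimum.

a = -193/15, b = 107/12, minimum f = 1009/30

Feasible corners and f = -4a - 2b:
  (-193/15, 107/12) → f = 1009/30
  (-213/62, -909/62) → f = 1335/31
  (-17, -114/5) → f = 568/5
The feasible region is unbounded (it extends along (-8, 5), (-5, -2)), but f strictly increases along every unbounded feasible direction, so there is no improving ray and the minimum is attained at a vertex.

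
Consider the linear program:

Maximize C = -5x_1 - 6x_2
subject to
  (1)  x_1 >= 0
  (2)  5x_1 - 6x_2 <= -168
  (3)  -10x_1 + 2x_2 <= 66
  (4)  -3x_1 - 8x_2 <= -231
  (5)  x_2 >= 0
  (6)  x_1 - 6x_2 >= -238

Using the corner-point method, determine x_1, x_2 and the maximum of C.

x_1 = 0, x_2 = 231/8, maximum C = -693/4

Extreme points and C = -5x_1 - 6x_2:
  (0, 33) → C = -198
  (0, 231/8) → C = -693/4
  (21/29, 1659/58) → C = -5082/29
  (35/2, 511/12) → C = -343
  (40/29, 1157/29) → C = -7142/29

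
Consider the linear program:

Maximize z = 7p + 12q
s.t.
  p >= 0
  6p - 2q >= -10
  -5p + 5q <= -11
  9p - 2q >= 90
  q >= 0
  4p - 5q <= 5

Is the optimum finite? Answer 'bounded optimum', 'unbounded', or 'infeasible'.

From the feasible point (428/35, 351/35), moving in the direction (5, 5) keeps every constraint satisfied while z increases without bound.

unbounded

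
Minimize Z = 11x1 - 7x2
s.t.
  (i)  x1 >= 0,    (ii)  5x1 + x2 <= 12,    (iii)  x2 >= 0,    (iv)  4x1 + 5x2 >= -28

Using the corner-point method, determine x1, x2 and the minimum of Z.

Vertices and Z = 11x1 - 7x2:
  (0, 12) → Z = -84
  (0, 0) → Z = 0
  (12/5, 0) → Z = 132/5

The optimum lies where x1 = 0 and 5x1 + x2 = 12.
Solving simultaneously gives x1 = 0, x2 = 12.

x1 = 0, x2 = 12, minimum Z = -84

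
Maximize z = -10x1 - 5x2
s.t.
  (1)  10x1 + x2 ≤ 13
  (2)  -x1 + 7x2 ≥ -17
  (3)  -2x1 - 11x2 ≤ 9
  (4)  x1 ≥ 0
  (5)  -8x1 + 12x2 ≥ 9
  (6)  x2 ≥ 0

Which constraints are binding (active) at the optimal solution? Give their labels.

Corner points and z = -10x1 - 5x2:
  (0, 13) → z = -65
  (147/128, 97/64) → z = -305/16
  (0, 3/4) → z = -15/4

The maximum is at (0, 3/4). Substituting into each constraint, equality holds for (4) and (5); the remaining constraints have slack.

(4) and (5)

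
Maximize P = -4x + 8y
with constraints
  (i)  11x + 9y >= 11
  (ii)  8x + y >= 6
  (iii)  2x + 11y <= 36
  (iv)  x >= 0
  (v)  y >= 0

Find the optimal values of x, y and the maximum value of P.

x = 15/43, y = 138/43, maximum P = 1044/43

Corner points and P = -4x + 8y:
  (43/61, 22/61) → P = 4/61
  (1, 0) → P = -4
  (15/43, 138/43) → P = 1044/43
  (18, 0) → P = -72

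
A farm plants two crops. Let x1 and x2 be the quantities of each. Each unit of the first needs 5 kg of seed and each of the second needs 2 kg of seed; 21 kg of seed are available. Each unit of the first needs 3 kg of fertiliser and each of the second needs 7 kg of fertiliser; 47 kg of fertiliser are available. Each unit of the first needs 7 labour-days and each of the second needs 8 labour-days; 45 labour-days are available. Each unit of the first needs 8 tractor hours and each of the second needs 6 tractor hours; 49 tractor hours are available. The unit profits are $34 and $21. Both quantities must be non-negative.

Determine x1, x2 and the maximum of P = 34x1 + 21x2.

x1 = 3, x2 = 3, maximum P = 165

Extreme points and P = 34x1 + 21x2:
  (0, 0) → P = 0
  (0, 45/8) → P = 945/8
  (21/5, 0) → P = 714/5
  (3, 3) → P = 165

The binding constraints are 5x1 + 2x2 = 21 and 7x1 + 8x2 = 45.
Solving simultaneously gives x1 = 3, x2 = 3.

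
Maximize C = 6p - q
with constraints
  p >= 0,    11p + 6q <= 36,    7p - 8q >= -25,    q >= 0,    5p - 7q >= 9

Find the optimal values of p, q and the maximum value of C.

Feasible corners and C = 6p - q:
  (36/11, 0) → C = 216/11
  (306/107, 81/107) → C = 1755/107
  (9/5, 0) → C = 54/5

p = 36/11, q = 0, maximum C = 216/11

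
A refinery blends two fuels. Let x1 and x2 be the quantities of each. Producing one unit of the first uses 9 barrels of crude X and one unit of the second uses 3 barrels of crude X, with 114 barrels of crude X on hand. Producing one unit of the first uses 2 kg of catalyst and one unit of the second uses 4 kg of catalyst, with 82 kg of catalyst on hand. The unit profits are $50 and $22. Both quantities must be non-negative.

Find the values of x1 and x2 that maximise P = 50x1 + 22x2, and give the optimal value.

x1 = 7, x2 = 17, maximum P = 724

Corner points and P = 50x1 + 22x2:
  (0, 0) → P = 0
  (0, 41/2) → P = 451
  (38/3, 0) → P = 1900/3
  (7, 17) → P = 724

The optimum lies where 9x1 + 3x2 = 114 and 2x1 + 4x2 = 82.
Solving simultaneously gives x1 = 7, x2 = 17.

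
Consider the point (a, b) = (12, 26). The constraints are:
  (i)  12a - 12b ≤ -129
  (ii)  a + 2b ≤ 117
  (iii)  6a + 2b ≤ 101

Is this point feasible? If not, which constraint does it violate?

Constraint (iii): 6a + 2b = 124, which is not ≤ 101. All other constraints are satisfied.

not feasible — violates (iii)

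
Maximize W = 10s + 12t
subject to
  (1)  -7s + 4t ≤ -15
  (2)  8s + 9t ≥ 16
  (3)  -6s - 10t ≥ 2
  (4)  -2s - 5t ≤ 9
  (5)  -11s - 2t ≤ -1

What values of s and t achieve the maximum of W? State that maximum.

Feasible corners and W = 10s + 12t:
  (89/13, -56/13) → W = 218/13
  (161/22, -52/11) → W = 181/11
  (8, -5) → W = 20

The binding constraints are -6s - 10t = 2 and -2s - 5t = 9.
Solving simultaneously gives s = 8, t = -5.

s = 8, t = -5, maximum W = 20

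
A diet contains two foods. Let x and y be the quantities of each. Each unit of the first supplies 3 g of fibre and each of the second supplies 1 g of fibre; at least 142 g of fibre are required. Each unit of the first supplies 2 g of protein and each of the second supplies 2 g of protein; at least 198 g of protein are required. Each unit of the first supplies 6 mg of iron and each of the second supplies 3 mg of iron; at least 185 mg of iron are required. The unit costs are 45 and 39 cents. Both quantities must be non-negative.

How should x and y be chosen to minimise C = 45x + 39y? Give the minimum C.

x = 43/2, y = 155/2, minimum C = 3990

The feasible region is unbounded (it extends along (0, 1), (1, 0)), but C strictly increases along every unbounded feasible direction, so there is no improving ray and the minimum is attained at a vertex.

At the optimal vertex, 3x + y = 142 and 2x + 2y = 198.
Solving simultaneously gives x = 43/2, y = 155/2.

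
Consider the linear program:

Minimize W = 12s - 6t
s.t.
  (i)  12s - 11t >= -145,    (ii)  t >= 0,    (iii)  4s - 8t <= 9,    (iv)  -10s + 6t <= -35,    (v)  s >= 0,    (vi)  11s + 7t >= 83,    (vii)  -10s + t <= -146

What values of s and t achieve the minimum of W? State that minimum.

Corner points and W = 12s - 6t:
  (1255/38, 935/19) → W = 1920/19
  (61/4, 13/2) → W = 144
  (841/50, 111/5) → W = 1716/25
The feasible region is unbounded (it extends along (2, 1), (11, 12)), but W strictly increases along every unbounded feasible direction, so there is no improving ray and the minimum is attained at a vertex.

The binding constraints are -10s + 6t = -35 and -10s + t = -146.
Solving simultaneously gives s = 841/50, t = 111/5.

s = 841/50, t = 111/5, minimum W = 1716/25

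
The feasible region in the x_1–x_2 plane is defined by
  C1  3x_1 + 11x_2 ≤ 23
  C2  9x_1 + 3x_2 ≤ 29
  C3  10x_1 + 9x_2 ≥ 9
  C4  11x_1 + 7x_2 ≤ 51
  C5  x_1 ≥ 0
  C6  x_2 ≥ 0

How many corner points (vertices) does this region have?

The feasible vertices (each the meet of two boundaries and inside every other half-plane) are:
  (25/9, 4/3)
  (0, 23/11)
  (29/9, 0)
  (0, 1)
  (9/10, 0)

5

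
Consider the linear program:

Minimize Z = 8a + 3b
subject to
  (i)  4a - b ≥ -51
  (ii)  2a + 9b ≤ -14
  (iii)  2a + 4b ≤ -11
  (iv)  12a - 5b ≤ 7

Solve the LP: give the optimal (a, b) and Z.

Vertices and Z = 8a + 3b:
  (-473/38, 23/19) → Z = -1823/19
  (-131/4, -80) → Z = -502
  (-43/10, -3/5) → Z = -181/5
  (-27/58, -73/29) → Z = -327/29

At the optimal vertex, 4a - b = -51 and 12a - 5b = 7.
Solving simultaneously gives a = -131/4, b = -80.

a = -131/4, b = -80, minimum Z = -502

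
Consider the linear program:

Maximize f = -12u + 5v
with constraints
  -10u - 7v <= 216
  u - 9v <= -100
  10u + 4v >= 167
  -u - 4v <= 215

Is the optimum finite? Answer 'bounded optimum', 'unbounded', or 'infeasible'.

From the feasible point (1103/94, 1167/94), moving in the direction (-4, 10) keeps every constraint satisfied while f increases without bound.

unbounded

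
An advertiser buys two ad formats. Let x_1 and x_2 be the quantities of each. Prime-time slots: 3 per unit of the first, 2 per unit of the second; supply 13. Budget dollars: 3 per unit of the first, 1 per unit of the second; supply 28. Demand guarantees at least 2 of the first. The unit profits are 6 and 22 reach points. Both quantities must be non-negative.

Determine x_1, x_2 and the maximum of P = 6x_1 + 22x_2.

x_1 = 2, x_2 = 7/2, maximum P = 89

Feasible corners and P = 6x_1 + 22x_2:
  (13/3, 0) → P = 26
  (2, 0) → P = 12
  (2, 7/2) → P = 89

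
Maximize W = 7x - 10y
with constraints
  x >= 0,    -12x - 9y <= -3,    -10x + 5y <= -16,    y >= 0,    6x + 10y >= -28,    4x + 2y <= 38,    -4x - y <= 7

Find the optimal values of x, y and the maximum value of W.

x = 19/2, y = 0, maximum W = 133/2

Feasible corners and W = 7x - 10y:
  (8/5, 0) → W = 56/5
  (111/20, 79/10) → W = -803/20
  (19/2, 0) → W = 133/2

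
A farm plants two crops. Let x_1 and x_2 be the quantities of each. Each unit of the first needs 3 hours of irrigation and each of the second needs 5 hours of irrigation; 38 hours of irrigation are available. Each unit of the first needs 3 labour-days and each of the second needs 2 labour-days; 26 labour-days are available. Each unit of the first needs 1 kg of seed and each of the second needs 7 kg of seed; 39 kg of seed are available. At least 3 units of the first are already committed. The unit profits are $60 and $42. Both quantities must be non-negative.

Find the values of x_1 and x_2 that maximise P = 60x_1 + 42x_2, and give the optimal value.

Feasible corners and P = 60x_1 + 42x_2:
  (26/3, 0) → P = 520
  (3, 0) → P = 180
  (6, 4) → P = 528
  (71/16, 79/16) → P = 3789/8
  (3, 36/7) → P = 396

The binding constraints are 3x_1 + 5x_2 = 38 and 3x_1 + 2x_2 = 26.
Solving simultaneously gives x_1 = 6, x_2 = 4.

x_1 = 6, x_2 = 4, maximum P = 528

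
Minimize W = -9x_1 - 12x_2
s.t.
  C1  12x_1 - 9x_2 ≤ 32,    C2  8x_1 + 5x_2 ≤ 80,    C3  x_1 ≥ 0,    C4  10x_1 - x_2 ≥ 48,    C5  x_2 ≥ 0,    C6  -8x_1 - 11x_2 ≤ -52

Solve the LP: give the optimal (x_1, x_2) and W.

Extreme points and W = -9x_1 - 12x_2:
  (20/3, 16/3) → W = -124
  (200/39, 128/39) → W = -1112/13
  (160/29, 208/29) → W = -3936/29

x_1 = 160/29, x_2 = 208/29, minimum W = -3936/29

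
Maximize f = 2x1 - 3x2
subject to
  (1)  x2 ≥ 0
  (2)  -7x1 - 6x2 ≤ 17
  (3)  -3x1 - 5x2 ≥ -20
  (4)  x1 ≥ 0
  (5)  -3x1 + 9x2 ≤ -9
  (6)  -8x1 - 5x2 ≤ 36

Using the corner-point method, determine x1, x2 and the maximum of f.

x1 = 20/3, x2 = 0, maximum f = 40/3

Corner points and f = 2x1 - 3x2:
  (20/3, 0) → f = 40/3
  (3, 0) → f = 6
  (75/14, 11/14) → f = 117/14

At the optimal vertex, x2 = 0 and -3x1 - 5x2 = -20.
Solving simultaneously gives x1 = 20/3, x2 = 0.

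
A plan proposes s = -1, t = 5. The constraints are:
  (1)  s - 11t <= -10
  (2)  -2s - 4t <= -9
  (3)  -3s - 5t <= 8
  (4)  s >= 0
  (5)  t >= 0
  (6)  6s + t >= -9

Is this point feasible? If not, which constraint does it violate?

not feasible — violates (4)

Constraint (4): s = -1, which is not ≥ 0. All other constraints are satisfied.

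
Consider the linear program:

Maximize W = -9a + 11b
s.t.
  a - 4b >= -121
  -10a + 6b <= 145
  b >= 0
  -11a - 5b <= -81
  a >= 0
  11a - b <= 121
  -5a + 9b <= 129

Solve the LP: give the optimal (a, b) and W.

Feasible corners and W = -9a + 11b:
  (81/11, 0) → W = -729/11
  (11, 0) → W = -99
  (21/31, 456/31) → W = 4827/31
  (609/47, 1012/47) → W = 5651/47

a = 21/31, b = 456/31, maximum W = 4827/31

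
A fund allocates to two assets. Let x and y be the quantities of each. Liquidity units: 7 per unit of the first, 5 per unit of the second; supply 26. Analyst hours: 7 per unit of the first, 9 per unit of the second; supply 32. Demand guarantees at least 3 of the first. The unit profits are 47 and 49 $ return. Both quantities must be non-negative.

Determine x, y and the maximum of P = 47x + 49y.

Feasible corners and P = 47x + 49y:
  (26/7, 0) → P = 1222/7
  (3, 0) → P = 141
  (3, 1) → P = 190

At the optimal vertex, 7x + 5y = 26 and x = 3.
Solving simultaneously gives x = 3, y = 1.

x = 3, y = 1, maximum P = 190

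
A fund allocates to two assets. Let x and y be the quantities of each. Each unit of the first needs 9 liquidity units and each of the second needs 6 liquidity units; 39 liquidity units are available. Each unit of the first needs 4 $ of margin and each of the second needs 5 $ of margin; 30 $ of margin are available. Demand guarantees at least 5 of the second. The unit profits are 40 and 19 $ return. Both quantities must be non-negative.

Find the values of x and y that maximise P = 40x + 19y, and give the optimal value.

x = 1, y = 5, maximum P = 135

Extreme points and P = 40x + 19y:
  (0, 6) → P = 114
  (0, 5) → P = 95
  (5/7, 38/7) → P = 922/7
  (1, 5) → P = 135

The optimum lies where 9x + 6y = 39 and y = 5.
Solving simultaneously gives x = 1, y = 5.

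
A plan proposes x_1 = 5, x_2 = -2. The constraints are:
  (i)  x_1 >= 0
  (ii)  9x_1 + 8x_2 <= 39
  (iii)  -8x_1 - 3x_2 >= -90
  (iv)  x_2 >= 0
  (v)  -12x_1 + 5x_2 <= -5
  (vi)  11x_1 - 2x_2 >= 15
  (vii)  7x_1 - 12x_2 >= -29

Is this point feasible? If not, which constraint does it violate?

not feasible — violates (iv)

Constraint (iv): x_2 = -2, which is not ≥ 0. All other constraints are satisfied.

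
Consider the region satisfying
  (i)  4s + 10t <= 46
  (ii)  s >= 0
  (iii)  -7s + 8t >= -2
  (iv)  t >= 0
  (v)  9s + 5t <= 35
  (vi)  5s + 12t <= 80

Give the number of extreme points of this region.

Pairwise boundary intersections that survive every other constraint:
  (0, 23/5)
  (12/7, 137/35)
  (0, 0)
  (2/7, 0)
  (290/107, 227/107)

5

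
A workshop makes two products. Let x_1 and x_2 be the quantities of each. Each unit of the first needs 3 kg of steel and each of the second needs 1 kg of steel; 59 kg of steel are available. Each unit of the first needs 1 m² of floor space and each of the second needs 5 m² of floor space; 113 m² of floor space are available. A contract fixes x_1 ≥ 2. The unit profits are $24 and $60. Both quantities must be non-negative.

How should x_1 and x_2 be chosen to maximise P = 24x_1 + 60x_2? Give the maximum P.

x_1 = 13, x_2 = 20, maximum P = 1512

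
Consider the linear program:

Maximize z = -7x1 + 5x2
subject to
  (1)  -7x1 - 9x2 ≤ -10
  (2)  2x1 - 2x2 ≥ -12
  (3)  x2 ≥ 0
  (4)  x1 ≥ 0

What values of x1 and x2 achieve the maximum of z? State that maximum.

x1 = 0, x2 = 6, maximum z = 30

Feasible corners and z = -7x1 + 5x2:
  (10/7, 0) → z = -10
  (0, 10/9) → z = 50/9
  (0, 6) → z = 30
The feasible region is unbounded (it extends along (1, 1), (1, 0)), but z strictly decreases along every unbounded feasible direction, so there is no improving ray and the maximum is attained at a vertex.

At the optimal vertex, 2x1 - 2x2 = -12 and x1 = 0.
Solving simultaneously gives x1 = 0, x2 = 6.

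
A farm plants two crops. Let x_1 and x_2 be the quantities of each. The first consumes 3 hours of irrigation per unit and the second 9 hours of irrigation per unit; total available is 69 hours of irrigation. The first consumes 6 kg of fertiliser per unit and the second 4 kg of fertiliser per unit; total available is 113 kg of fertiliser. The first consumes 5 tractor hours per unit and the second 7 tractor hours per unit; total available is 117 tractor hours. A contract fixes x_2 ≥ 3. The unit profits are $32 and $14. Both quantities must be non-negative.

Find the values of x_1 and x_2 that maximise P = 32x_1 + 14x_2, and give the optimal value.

x_1 = 14, x_2 = 3, maximum P = 490

Corner points and P = 32x_1 + 14x_2:
  (0, 23/3) → P = 322/3
  (0, 3) → P = 42
  (14, 3) → P = 490

At the optimal vertex, 3x_1 + 9x_2 = 69 and x_2 = 3.
Solving simultaneously gives x_1 = 14, x_2 = 3.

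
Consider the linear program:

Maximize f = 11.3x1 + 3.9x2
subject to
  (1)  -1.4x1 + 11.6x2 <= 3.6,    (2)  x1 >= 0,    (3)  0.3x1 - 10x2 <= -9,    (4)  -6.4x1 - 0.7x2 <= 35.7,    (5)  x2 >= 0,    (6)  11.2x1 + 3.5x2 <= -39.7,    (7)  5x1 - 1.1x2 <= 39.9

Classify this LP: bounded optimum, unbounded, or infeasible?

The boundaries -1.4x1 + 11.6x2 = 3.6 and 0.3x1 - 10x2 = -9 meet at (1710/263, 288/263), but that point violates 11.2x1 + 3.5x2 ≤ -39.7. Every candidate vertex is excluded by some other constraint, so the feasible region is empty.

infeasible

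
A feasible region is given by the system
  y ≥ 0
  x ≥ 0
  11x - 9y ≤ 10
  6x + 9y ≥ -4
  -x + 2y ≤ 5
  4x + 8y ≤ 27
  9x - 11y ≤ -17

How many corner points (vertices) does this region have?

Pairwise boundary intersections that survive every other constraint:
  (0, 5/2)
  (0, 17/11)
  (7/8, 47/16)
  (161/116, 311/116)

4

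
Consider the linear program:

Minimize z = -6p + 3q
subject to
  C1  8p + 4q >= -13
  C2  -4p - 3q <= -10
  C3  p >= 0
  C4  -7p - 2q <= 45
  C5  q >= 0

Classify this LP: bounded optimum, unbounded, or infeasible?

From the feasible point (0, 10/3), moving in the direction (1, 0) keeps every constraint satisfied while z decreases without bound.

unbounded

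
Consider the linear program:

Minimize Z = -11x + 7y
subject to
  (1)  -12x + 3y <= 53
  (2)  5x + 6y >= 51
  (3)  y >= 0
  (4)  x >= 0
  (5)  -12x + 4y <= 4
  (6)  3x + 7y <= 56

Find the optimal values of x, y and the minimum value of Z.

Extreme points and Z = -11x + 7y:
  (51/5, 0) → Z = -561/5
  (45/23, 158/23) → Z = 611/23
  (56/3, 0) → Z = -616/3
  (49/24, 57/8) → Z = 329/12

x = 56/3, y = 0, minimum Z = -616/3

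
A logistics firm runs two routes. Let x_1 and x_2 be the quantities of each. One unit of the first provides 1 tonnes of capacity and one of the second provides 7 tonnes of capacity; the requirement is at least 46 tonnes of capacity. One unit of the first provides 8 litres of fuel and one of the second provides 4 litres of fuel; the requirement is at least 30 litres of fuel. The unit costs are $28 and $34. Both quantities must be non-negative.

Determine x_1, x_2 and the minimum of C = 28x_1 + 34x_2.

x_1 = 1/2, x_2 = 13/2, minimum C = 235

Extreme points and C = 28x_1 + 34x_2:
  (0, 15/2) → C = 255
  (46, 0) → C = 1288
  (1/2, 13/2) → C = 235
The feasible region is unbounded (it extends along (0, 1), (1, 0)), but C strictly increases along every unbounded feasible direction, so there is no improving ray and the minimum is attained at a vertex.

The binding constraints are x_1 + 7x_2 = 46 and 8x_1 + 4x_2 = 30.
Solving simultaneously gives x_1 = 1/2, x_2 = 13/2.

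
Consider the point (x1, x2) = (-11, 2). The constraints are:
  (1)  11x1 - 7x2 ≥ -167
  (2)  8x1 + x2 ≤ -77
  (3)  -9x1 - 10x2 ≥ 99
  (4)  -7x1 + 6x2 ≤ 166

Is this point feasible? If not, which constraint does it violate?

Constraint (3): -9x1 - 10x2 = 79, which is not ≥ 99. All other constraints are satisfied.

not feasible — violates (3)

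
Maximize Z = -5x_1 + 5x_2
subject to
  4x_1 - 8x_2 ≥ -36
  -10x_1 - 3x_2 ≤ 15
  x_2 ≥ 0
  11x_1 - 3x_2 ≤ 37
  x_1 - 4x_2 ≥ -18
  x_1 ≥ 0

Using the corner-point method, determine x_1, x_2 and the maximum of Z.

x_1 = 0, x_2 = 9/2, maximum Z = 45/2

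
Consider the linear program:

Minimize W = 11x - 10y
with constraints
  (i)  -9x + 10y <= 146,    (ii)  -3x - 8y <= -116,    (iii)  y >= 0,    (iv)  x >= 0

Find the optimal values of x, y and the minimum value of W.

Vertices and W = 11x - 10y:
  (0, 73/5) → W = -146
  (116/3, 0) → W = 1276/3
  (0, 29/2) → W = -145
The feasible region is unbounded (it extends along (1, 0), (10, 9)), but W strictly increases along every unbounded feasible direction, so there is no improving ray and the minimum is attained at a vertex.

The binding constraints are -9x + 10y = 146 and x = 0.
Solving simultaneously gives x = 0, y = 73/5.

x = 0, y = 73/5, minimum W = -146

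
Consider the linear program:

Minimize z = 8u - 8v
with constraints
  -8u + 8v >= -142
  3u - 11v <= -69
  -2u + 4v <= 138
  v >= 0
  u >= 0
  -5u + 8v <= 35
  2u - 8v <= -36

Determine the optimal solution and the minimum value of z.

Vertices and z = 8u - 8v:
  (1057/32, 489/32) → z = 142
  (59, 165/4) → z = 142
  (167/31, 240/31) → z = -584/31

u = 167/31, v = 240/31, minimum z = -584/31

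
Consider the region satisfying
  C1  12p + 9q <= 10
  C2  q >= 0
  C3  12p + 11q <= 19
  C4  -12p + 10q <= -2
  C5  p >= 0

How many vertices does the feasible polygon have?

3

Intersecting each pair of boundary lines and keeping only the points that satisfy every inequality leaves:
  (5/6, 0)
  (59/114, 8/19)
  (1/6, 0)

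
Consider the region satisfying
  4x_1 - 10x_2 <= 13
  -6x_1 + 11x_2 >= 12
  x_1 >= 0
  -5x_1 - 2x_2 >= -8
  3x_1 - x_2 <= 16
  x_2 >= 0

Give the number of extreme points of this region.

3

The feasible vertices (each the meet of two boundaries and inside every other half-plane) are:
  (0, 12/11)
  (64/67, 108/67)
  (0, 4)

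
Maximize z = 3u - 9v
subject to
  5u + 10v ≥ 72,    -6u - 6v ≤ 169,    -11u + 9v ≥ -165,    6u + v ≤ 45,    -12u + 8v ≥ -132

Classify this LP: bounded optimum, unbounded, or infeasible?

Vertices and z = 3u - 9v:
  (-1061/15, 1277/30) → z = -5953/10
  (378/55, 207/55) → z = -729/55
The feasible region has finitely many vertices and no improving ray; the maximum is -729/55 at (378/55, 207/55).

bounded optimum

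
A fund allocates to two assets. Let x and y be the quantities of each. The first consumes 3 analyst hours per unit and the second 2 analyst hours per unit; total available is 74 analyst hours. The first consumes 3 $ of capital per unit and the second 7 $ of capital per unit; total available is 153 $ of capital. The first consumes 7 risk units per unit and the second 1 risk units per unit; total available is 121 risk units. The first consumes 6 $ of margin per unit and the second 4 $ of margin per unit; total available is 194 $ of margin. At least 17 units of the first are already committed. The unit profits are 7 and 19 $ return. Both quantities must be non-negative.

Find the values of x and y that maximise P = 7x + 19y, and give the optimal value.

x = 17, y = 2, maximum P = 157

Vertices and P = 7x + 19y:
  (121/7, 0) → P = 121
  (17, 0) → P = 119
  (17, 2) → P = 157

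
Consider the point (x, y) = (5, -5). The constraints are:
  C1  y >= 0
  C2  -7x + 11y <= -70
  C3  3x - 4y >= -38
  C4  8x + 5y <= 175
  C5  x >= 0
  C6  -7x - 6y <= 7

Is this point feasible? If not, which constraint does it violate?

not feasible — violates C1

Constraint C1: y = -5, which is not ≥ 0. All other constraints are satisfied.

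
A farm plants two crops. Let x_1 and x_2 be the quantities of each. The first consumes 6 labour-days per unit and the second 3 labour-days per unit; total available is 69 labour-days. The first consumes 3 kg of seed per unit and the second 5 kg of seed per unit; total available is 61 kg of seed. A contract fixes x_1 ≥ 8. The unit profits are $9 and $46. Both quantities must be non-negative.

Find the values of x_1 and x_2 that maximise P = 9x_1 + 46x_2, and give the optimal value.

The binding constraints are 6x_1 + 3x_2 = 69 and x_1 = 8.
Solving simultaneously gives x_1 = 8, x_2 = 7.

x_1 = 8, x_2 = 7, maximum P = 394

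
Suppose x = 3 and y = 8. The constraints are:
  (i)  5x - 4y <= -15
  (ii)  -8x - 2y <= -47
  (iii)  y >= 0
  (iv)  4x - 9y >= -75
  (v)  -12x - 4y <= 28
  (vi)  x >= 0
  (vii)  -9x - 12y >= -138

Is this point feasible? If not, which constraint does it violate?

not feasible — violates (ii)

Constraint (ii): -8x - 2y = -40, which is not ≤ -47. All other constraints are satisfied.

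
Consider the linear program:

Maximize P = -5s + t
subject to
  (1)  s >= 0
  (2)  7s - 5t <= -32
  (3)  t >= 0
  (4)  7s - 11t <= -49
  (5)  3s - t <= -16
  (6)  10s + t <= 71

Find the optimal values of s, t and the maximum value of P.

s = 0, t = 71, maximum P = 71

The optimum lies where s = 0 and 10s + t = 71.
Solving simultaneously gives s = 0, t = 71.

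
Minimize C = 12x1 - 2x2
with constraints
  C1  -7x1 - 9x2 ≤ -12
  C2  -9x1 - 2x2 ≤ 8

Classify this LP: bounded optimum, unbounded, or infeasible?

unbounded

From the feasible point (-96/67, 164/67), moving in the direction (-2, 9) keeps every constraint satisfied while C decreases without bound.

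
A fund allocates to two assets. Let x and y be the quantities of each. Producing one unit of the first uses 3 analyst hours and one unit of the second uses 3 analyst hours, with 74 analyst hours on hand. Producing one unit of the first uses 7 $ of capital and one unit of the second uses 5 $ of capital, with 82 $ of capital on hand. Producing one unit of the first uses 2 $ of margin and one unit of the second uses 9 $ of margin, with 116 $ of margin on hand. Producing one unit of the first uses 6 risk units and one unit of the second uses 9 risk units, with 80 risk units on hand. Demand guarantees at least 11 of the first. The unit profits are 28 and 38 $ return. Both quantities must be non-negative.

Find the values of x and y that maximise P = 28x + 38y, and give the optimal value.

x = 11, y = 1, maximum P = 346

Corner points and P = 28x + 38y:
  (82/7, 0) → P = 328
  (11, 0) → P = 308
  (11, 1) → P = 346

The binding constraints are 7x + 5y = 82 and x = 11.
Solving simultaneously gives x = 11, y = 1.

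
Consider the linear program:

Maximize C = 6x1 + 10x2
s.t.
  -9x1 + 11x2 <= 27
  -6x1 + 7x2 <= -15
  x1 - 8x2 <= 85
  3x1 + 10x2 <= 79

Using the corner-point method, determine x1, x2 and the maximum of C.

Corner points and C = 6x1 + 10x2:
  (-475/41, -495/41) → C = -7800/41
  (703/81, 143/27) → C = 2836/27
  (741/17, -88/17) → C = 3566/17

The optimum lies where x1 - 8x2 = 85 and 3x1 + 10x2 = 79.
Solving simultaneously gives x1 = 741/17, x2 = -88/17.

x1 = 741/17, x2 = -88/17, maximum C = 3566/17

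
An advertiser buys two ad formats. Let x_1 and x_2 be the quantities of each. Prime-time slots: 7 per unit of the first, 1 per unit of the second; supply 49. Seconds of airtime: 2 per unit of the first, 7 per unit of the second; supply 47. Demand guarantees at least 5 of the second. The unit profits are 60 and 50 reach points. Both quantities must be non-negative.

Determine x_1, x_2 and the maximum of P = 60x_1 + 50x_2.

x_1 = 6, x_2 = 5, maximum P = 610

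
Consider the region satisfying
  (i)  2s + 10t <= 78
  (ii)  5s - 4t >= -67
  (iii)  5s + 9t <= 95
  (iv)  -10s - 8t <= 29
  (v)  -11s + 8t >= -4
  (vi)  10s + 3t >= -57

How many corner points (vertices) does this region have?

Intersecting each pair of boundary lines and keeping only the points that satisfy every inequality leaves:
  (-179/29, 262/29)
  (332/63, 425/63)
  (-39/5, 7)
  (-25/21, -359/168)
  (-369/50, 28/5)

5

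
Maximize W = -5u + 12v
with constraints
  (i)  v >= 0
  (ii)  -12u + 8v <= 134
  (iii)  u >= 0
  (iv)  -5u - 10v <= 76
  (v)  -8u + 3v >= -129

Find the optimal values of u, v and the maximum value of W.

At the optimal vertex, -12u + 8v = 134 and -8u + 3v = -129.
Solving simultaneously gives u = 717/14, v = 655/7.

u = 717/14, v = 655/7, maximum W = 12135/14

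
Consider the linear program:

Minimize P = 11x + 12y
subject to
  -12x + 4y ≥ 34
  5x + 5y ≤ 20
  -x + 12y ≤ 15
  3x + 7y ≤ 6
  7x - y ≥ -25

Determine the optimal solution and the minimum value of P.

Corner points and P = 11x + 12y:
  (-87/35, 73/70) → P = -519/35
  (-33/8, -31/8) → P = -735/8
  (-285/83, 80/83) → P = -2175/83

The binding constraints are -12x + 4y = 34 and 7x - y = -25.
Solving simultaneously gives x = -33/8, y = -31/8.

x = -33/8, y = -31/8, minimum P = -735/8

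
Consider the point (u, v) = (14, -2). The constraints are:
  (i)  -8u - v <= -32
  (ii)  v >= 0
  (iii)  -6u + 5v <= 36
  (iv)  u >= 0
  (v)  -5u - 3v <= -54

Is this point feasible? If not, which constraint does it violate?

Constraint (ii): v = -2, which is not ≥ 0. All other constraints are satisfied.

not feasible — violates (ii)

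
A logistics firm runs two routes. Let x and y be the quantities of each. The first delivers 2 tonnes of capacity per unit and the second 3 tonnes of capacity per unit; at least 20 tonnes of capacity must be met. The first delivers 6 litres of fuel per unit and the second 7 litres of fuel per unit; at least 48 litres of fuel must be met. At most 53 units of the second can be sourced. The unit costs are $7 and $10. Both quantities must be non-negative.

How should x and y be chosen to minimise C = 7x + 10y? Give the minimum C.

Vertices and C = 7x + 10y:
  (0, 48/7) → C = 480/7
  (0, 53) → C = 530
  (10, 0) → C = 70
  (1, 6) → C = 67
The feasible region is unbounded (it extends along (1, 0)), but C strictly increases along every unbounded feasible direction, so there is no improving ray and the minimum is attained at a vertex.

The binding constraints are 2x + 3y = 20 and 6x + 7y = 48.
Solving simultaneously gives x = 1, y = 6.

x = 1, y = 6, minimum C = 67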